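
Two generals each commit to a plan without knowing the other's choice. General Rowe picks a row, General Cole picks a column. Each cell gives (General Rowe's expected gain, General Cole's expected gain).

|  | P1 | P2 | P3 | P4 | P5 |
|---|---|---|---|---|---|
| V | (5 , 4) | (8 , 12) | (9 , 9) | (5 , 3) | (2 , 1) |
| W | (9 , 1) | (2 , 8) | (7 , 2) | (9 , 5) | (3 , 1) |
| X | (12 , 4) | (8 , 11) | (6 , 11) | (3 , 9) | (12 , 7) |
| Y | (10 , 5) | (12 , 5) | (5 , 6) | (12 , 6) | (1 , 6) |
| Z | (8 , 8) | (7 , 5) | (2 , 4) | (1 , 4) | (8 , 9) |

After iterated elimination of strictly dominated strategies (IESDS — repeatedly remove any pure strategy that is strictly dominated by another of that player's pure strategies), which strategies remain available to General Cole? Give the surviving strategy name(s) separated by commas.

P2, P3, P4, P5

General Rowe's strategy Z is strictly dominated by X (P1: 12>8, P2: 8>7, P3: 6>2, P4: 3>1, P5: 12>8) and is removed.
For General Cole, P3 strictly dominates P1 on the remaining rows (V: 9>4, W: 2>1, X: 11>4, Y: 6>5); eliminate P1.
Among the remaining strategies, none is strictly dominated by another pure strategy of the same player, so the elimination stops.
Surviving strategies — General Rowe: {V, W, X, Y}; General Cole: {P2, P3, P4, P5}.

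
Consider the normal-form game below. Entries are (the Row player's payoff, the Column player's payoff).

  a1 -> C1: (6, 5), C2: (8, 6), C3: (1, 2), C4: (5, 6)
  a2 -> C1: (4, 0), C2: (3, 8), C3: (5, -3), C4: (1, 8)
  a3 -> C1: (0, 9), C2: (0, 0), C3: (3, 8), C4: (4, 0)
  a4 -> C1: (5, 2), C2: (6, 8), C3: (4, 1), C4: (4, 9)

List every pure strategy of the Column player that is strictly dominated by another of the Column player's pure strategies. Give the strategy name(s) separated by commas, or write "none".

C3

C1 is not dominated — it holds its own against C2 at a3 (9>0); C3 at a1 (5>2); C4 at a3 (9>0).
C2: no other strategy beats it everywhere (C1 at a1 (6>5); C3 at a1 (6>2); C4 at a1 (6=6)).
C3: dominated, since C1 does at least as well everywhere (a1: 5>2, a2: 0>-3, a3: 9>8, a4: 2>1).
Nothing dominates C4: C1 at a1 (6>5); C2 at a1 (6=6); C3 at a1 (6>2).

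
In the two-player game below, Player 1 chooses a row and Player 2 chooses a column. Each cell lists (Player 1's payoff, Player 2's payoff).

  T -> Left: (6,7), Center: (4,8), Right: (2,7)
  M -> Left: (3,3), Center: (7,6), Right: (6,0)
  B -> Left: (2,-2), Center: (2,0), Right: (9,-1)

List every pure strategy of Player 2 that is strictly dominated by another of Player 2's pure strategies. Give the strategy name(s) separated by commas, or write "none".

Left, Right

Left is strictly dominated by Center (T: 8>7, M: 6>3, B: 0>-2).
Nothing dominates Center: Left at T (8>7); Right at T (8>7).
Right is strictly dominated by Center (T: 8>7, M: 6>0, B: 0>-1).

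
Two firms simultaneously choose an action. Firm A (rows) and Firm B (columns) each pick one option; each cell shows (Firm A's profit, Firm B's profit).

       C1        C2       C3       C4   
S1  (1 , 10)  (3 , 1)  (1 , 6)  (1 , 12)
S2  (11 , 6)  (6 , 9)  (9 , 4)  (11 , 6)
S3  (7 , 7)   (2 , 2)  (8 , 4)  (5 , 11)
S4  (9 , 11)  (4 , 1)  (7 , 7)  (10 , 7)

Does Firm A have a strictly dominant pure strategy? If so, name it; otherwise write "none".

S2

S2 vs S1: C1: 11>1, C2: 6>3, C3: 9>1, C4: 11>1.
S2 vs S3: C1: 11>7, C2: 6>2, C3: 9>8, C4: 11>5.
S2 vs S4: C1: 11>9, C2: 6>4, C3: 9>7, C4: 11>10.
S2 strictly beats every other strategy against every opponent action, so it is strictly dominant.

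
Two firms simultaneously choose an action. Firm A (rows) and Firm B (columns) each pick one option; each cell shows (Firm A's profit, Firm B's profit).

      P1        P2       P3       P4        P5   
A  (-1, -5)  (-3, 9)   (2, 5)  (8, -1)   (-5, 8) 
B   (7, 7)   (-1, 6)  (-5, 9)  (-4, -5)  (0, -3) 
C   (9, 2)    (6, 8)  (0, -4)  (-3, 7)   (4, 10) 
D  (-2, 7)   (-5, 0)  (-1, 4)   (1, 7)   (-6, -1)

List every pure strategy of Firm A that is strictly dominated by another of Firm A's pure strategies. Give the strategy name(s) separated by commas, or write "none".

A is not dominated — it holds its own against B at P3 (2>-5); C at P3 (2>0); D at P1 (-1>-2).
C strictly dominates B — P1: 9>7, P2: 6>-1, P3: 0>-5, P4: -3>-4, P5: 4>0.
Nothing dominates C: A at P1 (9>-1); B at P1 (9>7); D at P1 (9>-2).
D is strictly dominated by A (P1: -1>-2, P2: -3>-5, P3: 2>-1, P4: 8>1, P5: -5>-6).

B, D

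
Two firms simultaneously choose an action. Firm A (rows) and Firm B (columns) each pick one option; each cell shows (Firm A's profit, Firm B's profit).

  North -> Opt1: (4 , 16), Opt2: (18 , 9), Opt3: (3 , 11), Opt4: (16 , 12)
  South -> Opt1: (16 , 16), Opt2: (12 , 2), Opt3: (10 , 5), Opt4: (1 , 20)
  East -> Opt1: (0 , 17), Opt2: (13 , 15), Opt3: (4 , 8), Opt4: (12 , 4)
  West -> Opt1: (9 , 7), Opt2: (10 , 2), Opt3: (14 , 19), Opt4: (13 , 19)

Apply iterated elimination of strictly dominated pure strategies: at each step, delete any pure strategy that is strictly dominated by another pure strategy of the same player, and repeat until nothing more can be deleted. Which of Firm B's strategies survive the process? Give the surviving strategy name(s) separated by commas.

Firm B's strategy Opt2 is strictly dominated by Opt1 (North: 16>9, South: 16>2, East: 17>15, West: 7>2) and is removed.
Row East is eliminated: West beats it against every remaining column (Opt1: 9>0, Opt3: 14>4, Opt4: 13>12).
Among the remaining strategies, none is strictly dominated by another pure strategy of the same player, so the elimination stops.
Surviving strategies — Firm A: {North, South, West}; Firm B: {Opt1, Opt3, Opt4}.

Opt1, Opt3, Opt4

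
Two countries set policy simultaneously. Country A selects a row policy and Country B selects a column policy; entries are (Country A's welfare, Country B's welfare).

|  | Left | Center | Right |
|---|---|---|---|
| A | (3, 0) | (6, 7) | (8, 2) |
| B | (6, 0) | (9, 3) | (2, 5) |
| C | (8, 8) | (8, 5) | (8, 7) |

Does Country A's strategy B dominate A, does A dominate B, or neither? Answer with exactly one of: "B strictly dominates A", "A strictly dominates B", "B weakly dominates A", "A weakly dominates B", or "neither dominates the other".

neither dominates the other

Compare B to A across each choice by Country B: Left: 6>3, Center: 9>6, Right: 2<8.
B does better at Left, Center but worse at Right; neither strategy dominates the other.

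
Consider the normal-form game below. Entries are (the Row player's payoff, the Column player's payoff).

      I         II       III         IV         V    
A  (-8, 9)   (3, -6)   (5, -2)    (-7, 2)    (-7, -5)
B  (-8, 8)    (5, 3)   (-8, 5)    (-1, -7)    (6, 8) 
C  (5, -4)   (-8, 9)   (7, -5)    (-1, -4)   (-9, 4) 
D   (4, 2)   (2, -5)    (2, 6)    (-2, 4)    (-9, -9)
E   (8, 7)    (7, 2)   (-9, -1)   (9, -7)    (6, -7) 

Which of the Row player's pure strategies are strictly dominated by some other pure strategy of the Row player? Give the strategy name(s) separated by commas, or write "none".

none

A: no other strategy beats it everywhere (B at I (-8=-8); C at II (3>-8); D at II (3>2); E at III (5>-9)).
Nothing dominates B: A at I (-8=-8); C at II (5>-8); D at II (5>2); E at III (-8>-9).
Nothing dominates C: A at I (5>-8); B at I (5>-8); D at I (5>4); E at III (7>-9).
D is not dominated — it holds its own against A at I (4>-8); B at I (4>-8); C at II (2>-8); E at III (2>-9).
E: no other strategy beats it everywhere (A at I (8>-8); B at I (8>-8); C at I (8>5); D at I (8>4)).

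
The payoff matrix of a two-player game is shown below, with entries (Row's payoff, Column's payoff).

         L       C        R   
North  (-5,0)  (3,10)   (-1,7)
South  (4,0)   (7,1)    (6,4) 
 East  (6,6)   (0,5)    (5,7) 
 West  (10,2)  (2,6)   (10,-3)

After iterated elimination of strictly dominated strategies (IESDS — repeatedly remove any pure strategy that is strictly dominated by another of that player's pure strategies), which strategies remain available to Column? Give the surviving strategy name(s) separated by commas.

For Row, South strictly dominates North on the remaining columns (L: 4>-5, C: 7>3, R: 6>-1); eliminate North.
For Row, West strictly dominates East on the remaining columns (L: 10>6, C: 2>0, R: 10>5); eliminate East.
Column's strategy L is strictly dominated by C (South: 1>0, West: 6>2) and is removed.
Among the remaining strategies, none is strictly dominated by another pure strategy of the same player, so the elimination stops.
Surviving strategies — Row: {South, West}; Column: {C, R}.

C, R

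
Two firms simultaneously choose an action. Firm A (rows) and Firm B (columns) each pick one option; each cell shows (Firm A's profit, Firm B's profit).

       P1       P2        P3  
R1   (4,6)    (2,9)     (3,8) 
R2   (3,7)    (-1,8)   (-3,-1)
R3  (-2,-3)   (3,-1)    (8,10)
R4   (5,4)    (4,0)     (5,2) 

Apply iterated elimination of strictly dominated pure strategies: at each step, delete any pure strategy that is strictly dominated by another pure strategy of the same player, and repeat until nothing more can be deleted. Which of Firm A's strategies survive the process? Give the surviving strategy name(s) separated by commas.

R3, R4

For Firm A, R4 strictly dominates R1 on the remaining columns (P1: 5>4, P2: 4>2, P3: 5>3); eliminate R1.
Firm A's strategy R2 is strictly dominated by R4 (P1: 5>3, P2: 4>-1, P3: 5>-3) and is removed.
Column P2 is eliminated: P3 beats it against every remaining row (R3: 10>-1, R4: 2>0).
Among the remaining strategies, none is strictly dominated by another pure strategy of the same player, so the elimination stops.
Surviving strategies — Firm A: {R3, R4}; Firm B: {P1, P3}.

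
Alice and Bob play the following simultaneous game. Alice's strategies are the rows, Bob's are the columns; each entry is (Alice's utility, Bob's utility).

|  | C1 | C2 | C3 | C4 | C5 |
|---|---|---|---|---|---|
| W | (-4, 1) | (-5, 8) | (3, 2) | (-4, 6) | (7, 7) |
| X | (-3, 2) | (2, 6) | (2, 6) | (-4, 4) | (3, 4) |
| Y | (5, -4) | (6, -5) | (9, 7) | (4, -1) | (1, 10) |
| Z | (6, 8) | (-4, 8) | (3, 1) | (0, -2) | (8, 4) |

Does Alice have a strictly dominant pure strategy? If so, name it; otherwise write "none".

none

W fails to dominate X at C1 (-4<-3).
X fails to dominate W at C3 (2<3).
Y fails to dominate W at C5 (1<7).
Z fails to dominate W at C3 (3=3).
No single strategy dominates all the others.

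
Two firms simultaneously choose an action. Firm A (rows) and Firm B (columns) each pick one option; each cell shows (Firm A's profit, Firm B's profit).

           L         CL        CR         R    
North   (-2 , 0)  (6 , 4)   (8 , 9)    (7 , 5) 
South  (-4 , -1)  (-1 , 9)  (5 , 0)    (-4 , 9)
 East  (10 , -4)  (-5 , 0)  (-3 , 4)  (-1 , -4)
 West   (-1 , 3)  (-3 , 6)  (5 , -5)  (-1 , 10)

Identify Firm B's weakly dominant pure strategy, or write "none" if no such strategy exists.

L fails to dominate CL at North (0<4).
CL fails to dominate CR at North (4<9).
CR fails to dominate L at West (-5<3).
R fails to dominate CL at East (-4<0).
No single strategy dominates all the others.

none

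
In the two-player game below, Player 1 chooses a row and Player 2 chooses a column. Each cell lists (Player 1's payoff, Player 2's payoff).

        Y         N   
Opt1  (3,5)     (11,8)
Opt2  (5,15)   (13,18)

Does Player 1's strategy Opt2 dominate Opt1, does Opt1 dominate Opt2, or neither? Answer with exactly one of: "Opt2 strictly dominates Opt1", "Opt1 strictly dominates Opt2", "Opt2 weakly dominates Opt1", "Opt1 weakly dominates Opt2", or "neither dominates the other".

Opt2's payoffs vs Opt1's, by Player 2's action — Y: 5>3, N: 13>11.
Every comparison favours Opt2, so Opt2 strictly dominates Opt1.

Opt2 strictly dominates Opt1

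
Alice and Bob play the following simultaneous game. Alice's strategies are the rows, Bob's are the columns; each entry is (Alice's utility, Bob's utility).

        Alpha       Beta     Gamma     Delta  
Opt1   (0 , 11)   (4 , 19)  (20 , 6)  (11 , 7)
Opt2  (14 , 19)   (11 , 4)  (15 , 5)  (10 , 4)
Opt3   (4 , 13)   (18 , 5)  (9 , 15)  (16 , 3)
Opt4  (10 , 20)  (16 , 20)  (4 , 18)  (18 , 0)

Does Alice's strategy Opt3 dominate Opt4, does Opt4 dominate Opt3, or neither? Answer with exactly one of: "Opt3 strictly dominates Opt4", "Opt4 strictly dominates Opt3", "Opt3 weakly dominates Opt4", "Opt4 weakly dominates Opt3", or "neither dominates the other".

Opt3's payoffs vs Opt4's, by Bob's action — Alpha: 4<10, Beta: 18>16, Gamma: 9>4, Delta: 16<18.
Opt3 does better at Beta, Gamma but worse at Alpha, Delta; neither strategy dominates the other.

neither dominates the other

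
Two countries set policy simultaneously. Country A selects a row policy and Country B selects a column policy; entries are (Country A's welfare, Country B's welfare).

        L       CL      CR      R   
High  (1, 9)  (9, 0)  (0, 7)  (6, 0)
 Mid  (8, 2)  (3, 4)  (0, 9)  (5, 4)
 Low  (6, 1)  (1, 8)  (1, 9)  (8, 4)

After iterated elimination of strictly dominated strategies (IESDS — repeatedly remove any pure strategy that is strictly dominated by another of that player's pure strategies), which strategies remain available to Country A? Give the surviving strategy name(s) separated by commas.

For Country B, CR strictly dominates CL on the remaining rows (High: 7>0, Mid: 9>4, Low: 9>8); eliminate CL.
Country A's strategy High is strictly dominated by Low (L: 6>1, CR: 1>0, R: 8>6) and is removed.
Country B's strategy L is strictly dominated by CR (Mid: 9>2, Low: 9>1) and is removed.
Country A's strategy Mid is strictly dominated by Low (CR: 1>0, R: 8>5) and is removed.
Country B's strategy R is strictly dominated by CR (Low: 9>4) and is removed.
Among the remaining strategies, none is strictly dominated by another pure strategy of the same player, so the elimination stops.
Surviving strategies — Country A: {Low}; Country B: {CR}.

Low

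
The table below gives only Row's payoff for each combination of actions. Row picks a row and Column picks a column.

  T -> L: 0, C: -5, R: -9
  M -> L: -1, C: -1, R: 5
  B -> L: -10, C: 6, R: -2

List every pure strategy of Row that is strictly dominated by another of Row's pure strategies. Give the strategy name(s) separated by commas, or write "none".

Nothing dominates T: M at L (0>-1); B at L (0>-10).
M: no other strategy beats it everywhere (T at C (-1>-5); B at L (-1>-10)).
B is not dominated — it holds its own against T at C (6>-5); M at C (6>-1).

none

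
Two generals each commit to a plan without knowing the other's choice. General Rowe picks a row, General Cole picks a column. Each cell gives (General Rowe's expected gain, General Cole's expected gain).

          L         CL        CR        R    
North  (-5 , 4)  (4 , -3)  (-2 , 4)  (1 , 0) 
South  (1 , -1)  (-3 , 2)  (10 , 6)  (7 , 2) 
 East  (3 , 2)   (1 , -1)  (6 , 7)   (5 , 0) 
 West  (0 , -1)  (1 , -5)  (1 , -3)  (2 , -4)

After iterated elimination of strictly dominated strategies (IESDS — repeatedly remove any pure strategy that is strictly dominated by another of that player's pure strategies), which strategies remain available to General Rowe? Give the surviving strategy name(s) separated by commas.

Column CL is eliminated: CR beats it against every remaining row (North: 4>-3, South: 6>2, East: 7>-1, West: -3>-5).
Row North is eliminated: South beats it against every remaining column (L: 1>-5, CR: 10>-2, R: 7>1).
General Rowe's strategy West is strictly dominated by South (L: 1>0, CR: 10>1, R: 7>2) and is removed.
For General Cole, CR strictly dominates L on the remaining rows (South: 6>-1, East: 7>2); eliminate L.
Row East is eliminated: South beats it against every remaining column (CR: 10>6, R: 7>5).
Column R is eliminated: CR beats it against every remaining row (South: 6>2).
Among the remaining strategies, none is strictly dominated by another pure strategy of the same player, so the elimination stops.
Surviving strategies — General Rowe: {South}; General Cole: {CR}.

South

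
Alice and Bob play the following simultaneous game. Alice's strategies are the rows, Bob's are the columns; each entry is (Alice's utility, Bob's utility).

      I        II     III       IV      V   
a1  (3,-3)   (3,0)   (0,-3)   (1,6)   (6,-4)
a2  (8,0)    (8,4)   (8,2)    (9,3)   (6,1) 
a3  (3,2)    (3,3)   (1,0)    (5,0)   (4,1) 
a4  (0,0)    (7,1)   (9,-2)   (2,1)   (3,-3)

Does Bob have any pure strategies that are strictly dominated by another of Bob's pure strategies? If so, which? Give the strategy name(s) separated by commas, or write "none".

I: dominated, since II does at least as well everywhere (a1: 0>-3, a2: 4>0, a3: 3>2, a4: 1>0).
Nothing dominates II: I at a1 (0>-3); III at a1 (0>-3); IV at a2 (4>3); V at a1 (0>-4).
III is strictly dominated by II (a1: 0>-3, a2: 4>2, a3: 3>0, a4: 1>-2).
Nothing dominates IV: I at a1 (6>-3); II at a1 (6>0); III at a1 (6>-3); V at a1 (6>-4).
V is strictly dominated by II (a1: 0>-4, a2: 4>1, a3: 3>1, a4: 1>-3).

I, III, V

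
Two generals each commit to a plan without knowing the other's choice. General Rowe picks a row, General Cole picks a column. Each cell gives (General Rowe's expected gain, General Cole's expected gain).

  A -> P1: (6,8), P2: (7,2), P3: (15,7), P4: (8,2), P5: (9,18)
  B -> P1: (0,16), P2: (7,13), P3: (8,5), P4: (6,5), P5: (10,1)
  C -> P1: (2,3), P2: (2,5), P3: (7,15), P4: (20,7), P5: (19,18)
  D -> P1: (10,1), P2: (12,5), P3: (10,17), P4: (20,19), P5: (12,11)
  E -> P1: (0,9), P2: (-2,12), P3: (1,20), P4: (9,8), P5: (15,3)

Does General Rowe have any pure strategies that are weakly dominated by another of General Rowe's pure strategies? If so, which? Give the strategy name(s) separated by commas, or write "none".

B, E

A: no other strategy beats it everywhere (B at P1 (6>0); C at P1 (6>2); D at P3 (15>10); E at P1 (6>0)).
D weakly dominates B — P1: 10>0, P2: 12>7, P3: 10>8, P4: 20>6, P5: 12>10.
C is not dominated — it holds its own against A at P4 (20>8); B at P1 (2>0); D at P5 (19>12); E at P1 (2>0).
D is not dominated — it holds its own against A at P1 (10>6); B at P1 (10>0); C at P1 (10>2); E at P1 (10>0).
E: dominated, since C does at least as well everywhere (P1: 2>0, P2: 2>-2, P3: 7>1, P4: 20>9, P5: 19>15).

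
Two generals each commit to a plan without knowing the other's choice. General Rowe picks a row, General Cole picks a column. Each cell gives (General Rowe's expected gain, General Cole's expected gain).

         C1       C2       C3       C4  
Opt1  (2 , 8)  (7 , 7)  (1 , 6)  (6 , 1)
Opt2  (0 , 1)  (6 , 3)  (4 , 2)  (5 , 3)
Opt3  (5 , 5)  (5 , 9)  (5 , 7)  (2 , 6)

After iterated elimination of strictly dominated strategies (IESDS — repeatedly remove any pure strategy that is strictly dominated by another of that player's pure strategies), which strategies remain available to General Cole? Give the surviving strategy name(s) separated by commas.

C1, C2

Column C3 is eliminated: C2 beats it against every remaining row (Opt1: 7>6, Opt2: 3>2, Opt3: 9>7).
Row Opt2 is eliminated: Opt1 beats it against every remaining column (C1: 2>0, C2: 7>6, C4: 6>5).
Column C4 is eliminated: C2 beats it against every remaining row (Opt1: 7>1, Opt3: 9>6).
Among the remaining strategies, none is strictly dominated by another pure strategy of the same player, so the elimination stops.
Surviving strategies — General Rowe: {Opt1, Opt3}; General Cole: {C1, C2}.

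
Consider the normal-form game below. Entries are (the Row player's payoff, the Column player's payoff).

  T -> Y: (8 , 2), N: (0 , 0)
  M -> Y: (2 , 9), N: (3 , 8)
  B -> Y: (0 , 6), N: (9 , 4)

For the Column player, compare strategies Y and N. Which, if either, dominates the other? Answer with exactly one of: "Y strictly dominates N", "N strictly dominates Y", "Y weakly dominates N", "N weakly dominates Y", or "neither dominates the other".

Y strictly dominates N

Y's payoffs vs N's, by the Row player's action — T: 2>0, M: 9>8, B: 6>4.
Y gives a strictly higher payoff against each choice by the Row player, so Y strictly dominates N.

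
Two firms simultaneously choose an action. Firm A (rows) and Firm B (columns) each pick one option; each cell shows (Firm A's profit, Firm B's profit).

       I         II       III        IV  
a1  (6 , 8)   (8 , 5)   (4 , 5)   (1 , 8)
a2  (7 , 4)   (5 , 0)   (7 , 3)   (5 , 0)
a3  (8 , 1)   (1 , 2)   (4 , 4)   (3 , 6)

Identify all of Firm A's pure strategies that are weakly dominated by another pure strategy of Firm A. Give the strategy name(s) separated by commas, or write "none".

none

a1: no other strategy beats it everywhere (a2 at II (8>5); a3 at II (8>1)).
a2 is not dominated — it holds its own against a1 at I (7>6); a3 at II (5>1).
Nothing dominates a3: a1 at I (8>6); a2 at I (8>7).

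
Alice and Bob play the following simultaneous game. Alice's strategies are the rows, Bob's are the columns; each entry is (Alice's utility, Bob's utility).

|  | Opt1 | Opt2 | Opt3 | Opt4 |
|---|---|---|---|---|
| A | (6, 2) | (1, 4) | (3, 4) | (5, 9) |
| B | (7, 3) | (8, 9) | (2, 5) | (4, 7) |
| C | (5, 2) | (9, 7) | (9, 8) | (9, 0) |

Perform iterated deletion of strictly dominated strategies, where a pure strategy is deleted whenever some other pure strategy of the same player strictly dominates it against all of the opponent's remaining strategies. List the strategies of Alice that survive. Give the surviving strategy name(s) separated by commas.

C

Column Opt1 is eliminated: Opt2 beats it against every remaining row (A: 4>2, B: 9>3, C: 7>2).
Row A is eliminated: C beats it against every remaining column (Opt2: 9>1, Opt3: 9>3, Opt4: 9>5).
For Alice, C strictly dominates B on the remaining columns (Opt2: 9>8, Opt3: 9>2, Opt4: 9>4); eliminate B.
Column Opt2 is eliminated: Opt3 beats it against every remaining row (C: 8>7).
Column Opt4 is eliminated: Opt3 beats it against every remaining row (C: 8>0).
Among the remaining strategies, none is strictly dominated by another pure strategy of the same player, so the elimination stops.
Surviving strategies — Alice: {C}; Bob: {Opt3}.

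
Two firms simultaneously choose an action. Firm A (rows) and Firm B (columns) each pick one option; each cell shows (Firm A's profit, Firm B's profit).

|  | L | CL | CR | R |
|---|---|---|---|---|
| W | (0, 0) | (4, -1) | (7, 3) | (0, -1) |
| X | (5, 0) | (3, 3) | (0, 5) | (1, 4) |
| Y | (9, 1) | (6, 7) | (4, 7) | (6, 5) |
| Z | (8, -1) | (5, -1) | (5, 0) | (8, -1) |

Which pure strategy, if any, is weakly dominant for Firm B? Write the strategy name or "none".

CR vs L: W: 3>0, X: 5>0, Y: 7>1, Z: 0>-1.
CR vs CL: W: 3>-1, X: 5>3, Y: 7=7, Z: 0>-1.
CR vs R: W: 3>-1, X: 5>4, Y: 7>5, Z: 0>-1.
CR is at least as good as every other strategy against every opponent action, so it is weakly dominant.

CR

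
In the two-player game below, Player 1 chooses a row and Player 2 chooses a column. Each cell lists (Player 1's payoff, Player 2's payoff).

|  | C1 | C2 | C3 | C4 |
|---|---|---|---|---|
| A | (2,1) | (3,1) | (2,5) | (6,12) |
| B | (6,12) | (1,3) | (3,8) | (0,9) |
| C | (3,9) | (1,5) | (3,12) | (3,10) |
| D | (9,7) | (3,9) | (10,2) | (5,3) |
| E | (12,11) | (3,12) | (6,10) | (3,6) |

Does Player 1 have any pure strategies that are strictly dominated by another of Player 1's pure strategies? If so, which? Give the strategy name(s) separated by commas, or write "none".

B, C

A: no other strategy beats it everywhere (B at C2 (3>1); C at C2 (3>1); D at C2 (3=3); E at C2 (3=3)).
B: dominated, since D does at least as well everywhere (C1: 9>6, C2: 3>1, C3: 10>3, C4: 5>0).
D strictly dominates C — C1: 9>3, C2: 3>1, C3: 10>3, C4: 5>3.
Nothing dominates D: A at C1 (9>2); B at C1 (9>6); C at C1 (9>3); E at C2 (3=3).
E: no other strategy beats it everywhere (A at C1 (12>2); B at C1 (12>6); C at C1 (12>3); D at C1 (12>9)).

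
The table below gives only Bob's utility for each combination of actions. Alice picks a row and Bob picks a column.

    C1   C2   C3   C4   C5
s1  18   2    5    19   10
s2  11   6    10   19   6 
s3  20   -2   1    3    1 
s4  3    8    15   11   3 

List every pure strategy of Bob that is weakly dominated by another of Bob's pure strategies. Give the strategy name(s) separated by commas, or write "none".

C2, C5

C1 is not dominated — it holds its own against C2 at s1 (18>2); C3 at s1 (18>5); C4 at s3 (20>3); C5 at s1 (18>10).
C2 is weakly dominated by C3 (s1: 5>2, s2: 10>6, s3: 1>-2, s4: 15>8).
C3 is not dominated — it holds its own against C1 at s4 (15>3); C2 at s1 (5>2); C4 at s4 (15>11); C5 at s2 (10>6).
C4: no other strategy beats it everywhere (C1 at s1 (19>18); C2 at s1 (19>2); C3 at s1 (19>5); C5 at s1 (19>10)).
C5 is weakly dominated by C1 (s1: 18>10, s2: 11>6, s3: 20>1, s4: 3=3).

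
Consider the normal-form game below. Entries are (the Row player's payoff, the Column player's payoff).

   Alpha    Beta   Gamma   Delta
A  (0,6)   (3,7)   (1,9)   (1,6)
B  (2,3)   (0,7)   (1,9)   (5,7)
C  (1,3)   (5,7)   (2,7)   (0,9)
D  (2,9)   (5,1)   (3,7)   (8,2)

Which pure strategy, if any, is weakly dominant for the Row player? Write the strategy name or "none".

D

D vs A: Alpha: 2>0, Beta: 5>3, Gamma: 3>1, Delta: 8>1.
D vs B: Alpha: 2=2, Beta: 5>0, Gamma: 3>1, Delta: 8>5.
D vs C: Alpha: 2>1, Beta: 5=5, Gamma: 3>2, Delta: 8>0.
D is at least as good as every other strategy against every opponent action, so it is weakly dominant.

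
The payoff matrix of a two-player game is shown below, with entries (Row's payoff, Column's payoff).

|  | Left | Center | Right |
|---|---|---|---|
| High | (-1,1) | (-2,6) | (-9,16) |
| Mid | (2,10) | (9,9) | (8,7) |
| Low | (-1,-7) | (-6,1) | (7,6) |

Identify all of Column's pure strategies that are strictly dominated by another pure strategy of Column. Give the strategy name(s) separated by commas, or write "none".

none

Nothing dominates Left: Center at Mid (10>9); Right at Mid (10>7).
Center is not dominated — it holds its own against Left at High (6>1); Right at Mid (9>7).
Right is not dominated — it holds its own against Left at High (16>1); Center at High (16>6).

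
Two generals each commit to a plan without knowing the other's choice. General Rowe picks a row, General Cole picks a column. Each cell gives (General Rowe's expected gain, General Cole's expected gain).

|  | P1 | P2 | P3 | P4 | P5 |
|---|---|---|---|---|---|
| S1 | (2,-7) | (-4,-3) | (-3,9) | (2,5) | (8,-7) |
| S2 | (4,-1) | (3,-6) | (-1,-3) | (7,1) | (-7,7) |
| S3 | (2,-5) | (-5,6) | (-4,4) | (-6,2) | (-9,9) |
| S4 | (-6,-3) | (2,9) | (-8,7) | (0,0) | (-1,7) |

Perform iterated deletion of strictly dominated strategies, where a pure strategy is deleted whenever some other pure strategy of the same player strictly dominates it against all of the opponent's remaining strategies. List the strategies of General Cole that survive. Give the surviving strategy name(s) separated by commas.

P2, P3, P4, P5

General Rowe's strategy S3 is strictly dominated by S2 (P1: 4>2, P2: 3>-5, P3: -1>-4, P4: 7>-6, P5: -7>-9) and is removed.
For General Cole, P4 strictly dominates P1 on the remaining rows (S1: 5>-7, S2: 1>-1, S4: 0>-3); eliminate P1.
Among the remaining strategies, none is strictly dominated by another pure strategy of the same player, so the elimination stops.
Surviving strategies — General Rowe: {S1, S2, S4}; General Cole: {P2, P3, P4, P5}.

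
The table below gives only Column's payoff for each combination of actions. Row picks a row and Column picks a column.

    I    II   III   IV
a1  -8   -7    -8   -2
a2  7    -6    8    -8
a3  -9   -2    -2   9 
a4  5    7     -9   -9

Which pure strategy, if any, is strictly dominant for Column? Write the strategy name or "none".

none

I fails to dominate II at a1 (-8<-7).
II fails to dominate I at a2 (-6<7).
III fails to dominate I at a1 (-8=-8).
IV fails to dominate I at a2 (-8<7).
No single strategy dominates all the others.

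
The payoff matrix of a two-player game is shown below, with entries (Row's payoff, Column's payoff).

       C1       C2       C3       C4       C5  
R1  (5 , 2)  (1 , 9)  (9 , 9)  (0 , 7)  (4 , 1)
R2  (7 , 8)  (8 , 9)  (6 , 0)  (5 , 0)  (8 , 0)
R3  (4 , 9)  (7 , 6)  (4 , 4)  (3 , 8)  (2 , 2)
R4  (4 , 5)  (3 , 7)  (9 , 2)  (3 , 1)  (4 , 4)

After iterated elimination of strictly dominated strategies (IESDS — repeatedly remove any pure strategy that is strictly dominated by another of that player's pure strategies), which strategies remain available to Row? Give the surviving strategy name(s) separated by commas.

R1, R2, R4

Row's strategy R3 is strictly dominated by R2 (C1: 7>4, C2: 8>7, C3: 6>4, C4: 5>3, C5: 8>2) and is removed.
For Column, C2 strictly dominates C1 on the remaining rows (R1: 9>2, R2: 9>8, R4: 7>5); eliminate C1.
Column C4 is eliminated: C2 beats it against every remaining row (R1: 9>7, R2: 9>0, R4: 7>1).
Column C5 is eliminated: C2 beats it against every remaining row (R1: 9>1, R2: 9>0, R4: 7>4).
Among the remaining strategies, none is strictly dominated by another pure strategy of the same player, so the elimination stops.
Surviving strategies — Row: {R1, R2, R4}; Column: {C2, C3}.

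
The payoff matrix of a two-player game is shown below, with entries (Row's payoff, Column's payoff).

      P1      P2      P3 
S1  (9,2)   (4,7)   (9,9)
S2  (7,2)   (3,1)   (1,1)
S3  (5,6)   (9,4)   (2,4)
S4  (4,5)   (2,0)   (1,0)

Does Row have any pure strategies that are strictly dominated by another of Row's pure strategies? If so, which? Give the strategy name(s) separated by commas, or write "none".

S2, S4

Nothing dominates S1: S2 at P1 (9>7); S3 at P1 (9>5); S4 at P1 (9>4).
S1 strictly dominates S2 — P1: 9>7, P2: 4>3, P3: 9>1.
S3 is not dominated — it holds its own against S1 at P2 (9>4); S2 at P2 (9>3); S4 at P1 (5>4).
S1 strictly dominates S4 — P1: 9>4, P2: 4>2, P3: 9>1.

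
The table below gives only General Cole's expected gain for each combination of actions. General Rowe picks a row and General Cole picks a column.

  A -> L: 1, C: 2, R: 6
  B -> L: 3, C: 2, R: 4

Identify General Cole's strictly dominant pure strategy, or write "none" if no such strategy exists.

R vs L: A: 6>1, B: 4>3.
R vs C: A: 6>2, B: 4>2.
R strictly beats every other strategy against every opponent action, so it is strictly dominant.

R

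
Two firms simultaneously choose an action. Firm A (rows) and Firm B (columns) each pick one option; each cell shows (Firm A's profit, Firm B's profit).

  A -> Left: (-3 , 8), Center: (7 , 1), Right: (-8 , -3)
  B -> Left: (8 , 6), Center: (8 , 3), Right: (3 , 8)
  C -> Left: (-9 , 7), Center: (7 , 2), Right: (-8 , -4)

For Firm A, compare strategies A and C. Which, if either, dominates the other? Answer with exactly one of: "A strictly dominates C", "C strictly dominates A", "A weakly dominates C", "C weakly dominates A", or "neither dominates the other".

A's payoffs vs C's, by Firm B's action — Left: -3>-9, Center: 7=7, Right: -8=-8.
A is at least as good everywhere and strictly better somewhere (tied only at Center, Right), so A weakly but not strictly dominates C.

A weakly dominates C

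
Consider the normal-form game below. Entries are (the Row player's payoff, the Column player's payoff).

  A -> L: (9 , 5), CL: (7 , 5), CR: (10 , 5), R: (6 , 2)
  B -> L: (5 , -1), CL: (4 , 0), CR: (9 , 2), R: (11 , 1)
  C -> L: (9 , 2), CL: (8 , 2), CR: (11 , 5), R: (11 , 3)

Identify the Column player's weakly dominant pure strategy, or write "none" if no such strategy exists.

CR vs L: A: 5=5, B: 2>-1, C: 5>2.
CR vs CL: A: 5=5, B: 2>0, C: 5>2.
CR vs R: A: 5>2, B: 2>1, C: 5>3.
CR is at least as good as every other strategy against every opponent action, so it is weakly dominant.

CR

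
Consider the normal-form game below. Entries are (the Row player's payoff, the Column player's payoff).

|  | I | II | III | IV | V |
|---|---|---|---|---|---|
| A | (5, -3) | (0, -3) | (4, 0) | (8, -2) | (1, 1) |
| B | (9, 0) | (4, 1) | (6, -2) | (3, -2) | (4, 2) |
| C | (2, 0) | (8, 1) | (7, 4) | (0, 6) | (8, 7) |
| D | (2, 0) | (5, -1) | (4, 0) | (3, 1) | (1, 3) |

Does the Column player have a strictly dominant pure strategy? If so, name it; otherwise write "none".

V vs I: A: 1>-3, B: 2>0, C: 7>0, D: 3>0.
V vs II: A: 1>-3, B: 2>1, C: 7>1, D: 3>-1.
V vs III: A: 1>0, B: 2>-2, C: 7>4, D: 3>0.
V vs IV: A: 1>-2, B: 2>-2, C: 7>6, D: 3>1.
V strictly beats every other strategy against every opponent action, so it is strictly dominant.

V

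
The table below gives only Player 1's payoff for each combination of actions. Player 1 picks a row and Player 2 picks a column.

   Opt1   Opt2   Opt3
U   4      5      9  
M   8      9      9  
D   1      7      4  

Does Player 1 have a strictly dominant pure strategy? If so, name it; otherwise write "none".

U fails to dominate M at Opt1 (4<8).
M fails to dominate U at Opt3 (9=9).
D fails to dominate U at Opt1 (1<4).
No single strategy dominates all the others.

none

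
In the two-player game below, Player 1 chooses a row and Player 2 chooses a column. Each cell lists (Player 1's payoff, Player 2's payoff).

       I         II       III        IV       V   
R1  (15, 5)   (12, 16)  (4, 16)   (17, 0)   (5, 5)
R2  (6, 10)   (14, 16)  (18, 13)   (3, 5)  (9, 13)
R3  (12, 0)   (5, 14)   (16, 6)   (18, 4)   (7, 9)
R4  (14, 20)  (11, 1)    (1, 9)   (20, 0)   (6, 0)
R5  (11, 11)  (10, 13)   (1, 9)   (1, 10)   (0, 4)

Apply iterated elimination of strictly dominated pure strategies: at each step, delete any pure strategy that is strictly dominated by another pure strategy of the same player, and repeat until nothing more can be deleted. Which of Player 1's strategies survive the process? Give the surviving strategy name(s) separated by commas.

For Player 1, R1 strictly dominates R5 on the remaining columns (I: 15>11, II: 12>10, III: 4>1, IV: 17>1, V: 5>0); eliminate R5.
Player 2's strategy IV is strictly dominated by II (R1: 16>0, R2: 16>5, R3: 14>4, R4: 1>0) and is removed.
Column V is eliminated: II beats it against every remaining row (R1: 16>5, R2: 16>13, R3: 14>9, R4: 1>0).
For Player 1, R1 strictly dominates R4 on the remaining columns (I: 15>14, II: 12>11, III: 4>1); eliminate R4.
Column I is eliminated: II beats it against every remaining row (R1: 16>5, R2: 16>10, R3: 14>0).
Player 1's strategy R1 is strictly dominated by R2 (II: 14>12, III: 18>4) and is removed.
Row R3 is eliminated: R2 beats it against every remaining column (II: 14>5, III: 18>16).
For Player 2, II strictly dominates III on the remaining rows (R2: 16>13); eliminate III.
Among the remaining strategies, none is strictly dominated by another pure strategy of the same player, so the elimination stops.
Surviving strategies — Player 1: {R2}; Player 2: {II}.

R2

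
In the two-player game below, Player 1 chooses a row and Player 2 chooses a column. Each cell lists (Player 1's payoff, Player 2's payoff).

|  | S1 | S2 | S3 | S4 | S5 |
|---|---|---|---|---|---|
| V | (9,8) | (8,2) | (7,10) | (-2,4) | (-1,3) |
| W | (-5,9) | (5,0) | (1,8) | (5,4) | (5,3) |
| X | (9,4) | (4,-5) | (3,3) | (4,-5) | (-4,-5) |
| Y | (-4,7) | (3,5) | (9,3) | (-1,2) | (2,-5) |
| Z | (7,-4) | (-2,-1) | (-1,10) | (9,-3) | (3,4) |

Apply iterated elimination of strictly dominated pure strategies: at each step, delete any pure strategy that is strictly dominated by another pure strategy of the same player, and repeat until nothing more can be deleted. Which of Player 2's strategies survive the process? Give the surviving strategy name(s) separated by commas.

S1, S3

Player 2's strategy S4 is strictly dominated by S3 (V: 10>4, W: 8>4, X: 3>-5, Y: 3>2, Z: 10>-3) and is removed.
Column S5 is eliminated: S3 beats it against every remaining row (V: 10>3, W: 8>3, X: 3>-5, Y: 3>-5, Z: 10>4).
Player 1's strategy W is strictly dominated by V (S1: 9>-5, S2: 8>5, S3: 7>1) and is removed.
For Player 1, V strictly dominates Z on the remaining columns (S1: 9>7, S2: 8>-2, S3: 7>-1); eliminate Z.
Player 2's strategy S2 is strictly dominated by S1 (V: 8>2, X: 4>-5, Y: 7>5) and is removed.
Among the remaining strategies, none is strictly dominated by another pure strategy of the same player, so the elimination stops.
Surviving strategies — Player 1: {V, X, Y}; Player 2: {S1, S3}.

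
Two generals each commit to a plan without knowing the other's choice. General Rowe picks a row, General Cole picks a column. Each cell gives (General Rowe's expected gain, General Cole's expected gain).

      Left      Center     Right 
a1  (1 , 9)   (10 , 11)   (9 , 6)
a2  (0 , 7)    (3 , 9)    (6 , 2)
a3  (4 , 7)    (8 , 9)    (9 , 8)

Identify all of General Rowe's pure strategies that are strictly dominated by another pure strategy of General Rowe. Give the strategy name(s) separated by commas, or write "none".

Nothing dominates a1: a2 at Left (1>0); a3 at Center (10>8).
a2: dominated, since a1 does at least as well everywhere (Left: 1>0, Center: 10>3, Right: 9>6).
a3 is not dominated — it holds its own against a1 at Left (4>1); a2 at Left (4>0).

a2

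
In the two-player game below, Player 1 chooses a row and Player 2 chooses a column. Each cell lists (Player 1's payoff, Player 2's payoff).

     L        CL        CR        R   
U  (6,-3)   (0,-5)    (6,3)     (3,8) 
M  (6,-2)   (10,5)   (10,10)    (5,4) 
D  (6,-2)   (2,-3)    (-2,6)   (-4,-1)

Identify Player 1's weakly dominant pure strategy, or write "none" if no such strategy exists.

M vs U: L: 6=6, CL: 10>0, CR: 10>6, R: 5>3.
M vs D: L: 6=6, CL: 10>2, CR: 10>-2, R: 5>-4.
M is at least as good as every other strategy against every opponent action, so it is weakly dominant.

M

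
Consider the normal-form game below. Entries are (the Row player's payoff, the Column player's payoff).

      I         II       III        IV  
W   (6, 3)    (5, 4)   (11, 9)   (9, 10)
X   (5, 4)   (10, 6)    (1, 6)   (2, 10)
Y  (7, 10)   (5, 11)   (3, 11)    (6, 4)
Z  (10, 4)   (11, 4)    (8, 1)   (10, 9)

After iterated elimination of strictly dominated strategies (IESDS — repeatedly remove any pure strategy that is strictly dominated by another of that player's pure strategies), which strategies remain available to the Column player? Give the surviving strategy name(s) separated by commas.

IV

Row X is eliminated: Z beats it against every remaining column (I: 10>5, II: 11>10, III: 8>1, IV: 10>2).
For the Row player, Z strictly dominates Y on the remaining columns (I: 10>7, II: 11>5, III: 8>3, IV: 10>6); eliminate Y.
For the Column player, IV strictly dominates I on the remaining rows (W: 10>3, Z: 9>4); eliminate I.
Column II is eliminated: IV beats it against every remaining row (W: 10>4, Z: 9>4).
The Column player's strategy III is strictly dominated by IV (W: 10>9, Z: 9>1) and is removed.
Row W is eliminated: Z beats it against every remaining column (IV: 10>9).
Among the remaining strategies, none is strictly dominated by another pure strategy of the same player, so the elimination stops.
Surviving strategies — the Row player: {Z}; the Column player: {IV}.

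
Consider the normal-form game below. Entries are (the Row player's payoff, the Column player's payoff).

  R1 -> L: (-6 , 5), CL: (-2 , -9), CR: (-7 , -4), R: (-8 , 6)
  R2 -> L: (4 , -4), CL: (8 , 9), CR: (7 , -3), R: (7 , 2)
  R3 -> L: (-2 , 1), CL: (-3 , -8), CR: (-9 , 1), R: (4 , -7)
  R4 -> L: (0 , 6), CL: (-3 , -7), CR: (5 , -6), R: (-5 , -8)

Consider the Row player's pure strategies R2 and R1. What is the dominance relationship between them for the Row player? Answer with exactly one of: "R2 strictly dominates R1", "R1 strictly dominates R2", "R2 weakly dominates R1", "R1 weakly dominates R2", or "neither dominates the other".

R2 strictly dominates R1

R2's payoffs vs R1's, by the Column player's action — L: 4>-6, CL: 8>-2, CR: 7>-7, R: 7>-8.
R2 gives a strictly higher payoff against each choice by the Column player, so R2 strictly dominates R1.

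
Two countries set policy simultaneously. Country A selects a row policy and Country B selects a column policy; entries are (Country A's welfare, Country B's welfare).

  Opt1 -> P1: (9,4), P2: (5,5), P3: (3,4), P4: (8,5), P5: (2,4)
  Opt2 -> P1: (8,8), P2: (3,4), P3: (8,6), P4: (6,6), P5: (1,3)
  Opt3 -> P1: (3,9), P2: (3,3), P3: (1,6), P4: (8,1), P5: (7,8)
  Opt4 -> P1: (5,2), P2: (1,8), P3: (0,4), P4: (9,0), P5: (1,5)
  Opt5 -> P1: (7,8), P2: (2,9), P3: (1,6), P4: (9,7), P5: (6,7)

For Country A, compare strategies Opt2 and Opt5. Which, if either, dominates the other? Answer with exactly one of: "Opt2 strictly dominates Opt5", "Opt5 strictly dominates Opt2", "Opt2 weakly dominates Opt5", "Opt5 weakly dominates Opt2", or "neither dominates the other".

neither dominates the other

Compare Opt2 to Opt5 across each choice by Country B: P1: 8>7, P2: 3>2, P3: 8>1, P4: 6<9, P5: 1<6.
Opt2 does better at P1, P2, P3 but worse at P4, P5; neither strategy dominates the other.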